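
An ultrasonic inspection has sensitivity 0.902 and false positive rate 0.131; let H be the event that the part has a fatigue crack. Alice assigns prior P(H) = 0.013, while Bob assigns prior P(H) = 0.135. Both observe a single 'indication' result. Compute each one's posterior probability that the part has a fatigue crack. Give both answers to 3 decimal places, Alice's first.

The likelihood ratio for an 'indication' result is 0.902/0.131 = 6.8855.
Alice: prior odds 0.013/0.987 = 0.013171; posterior odds 0.090690; posterior probability 0.083.
Bob: prior odds 0.135/0.865 = 0.15607; posterior odds 1.0746; posterior probability 0.518.

Alice: 0.083; Bob: 0.518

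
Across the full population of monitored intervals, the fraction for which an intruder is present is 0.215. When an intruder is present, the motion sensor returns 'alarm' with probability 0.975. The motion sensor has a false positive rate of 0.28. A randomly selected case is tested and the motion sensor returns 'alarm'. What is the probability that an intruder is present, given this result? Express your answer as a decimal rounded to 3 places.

P(H | E) ≈ 0.488

Let H be the event that an intruder is present. P(H) = 0.215, so P(¬H) = 0.785. With E the 'alarm' result, P(E|H) = 0.975 and P(E|¬H) = 0.28.
P(E) = 0.975·0.215 + 0.28·0.785 = 0.20963 + 0.21980 = 0.42943.
By Bayes' theorem, P(H|E) = 0.20963 / 0.42943 = 0.488.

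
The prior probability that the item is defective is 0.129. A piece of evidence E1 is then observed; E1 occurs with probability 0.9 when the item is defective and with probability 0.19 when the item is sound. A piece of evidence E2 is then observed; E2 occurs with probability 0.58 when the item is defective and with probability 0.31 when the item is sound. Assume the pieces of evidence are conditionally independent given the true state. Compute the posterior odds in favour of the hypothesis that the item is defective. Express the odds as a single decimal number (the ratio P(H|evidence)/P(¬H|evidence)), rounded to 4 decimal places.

Prior odds = 0.129/(1−0.129) = 0.14811. In log-odds, ln(0.14811) = -1.9098.
Add log likelihood ratios: ln(4.7368) + ln(1.8710) = 2.1818.
Posterior log-odds = 0.27200, so posterior odds = exp(0.27200) = 1.3126.

Posterior odds ≈ 1.3126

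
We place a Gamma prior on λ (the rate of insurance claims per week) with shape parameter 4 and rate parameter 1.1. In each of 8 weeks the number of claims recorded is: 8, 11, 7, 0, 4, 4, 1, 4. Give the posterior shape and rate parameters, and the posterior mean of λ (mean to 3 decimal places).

Posterior: Gamma(shape=43, rate=9.1); mean ≈ 4.725

Total count ∑xᵢ = 39 over n = 8 weeks.
Gamma is conjugate to the Poisson likelihood: posterior is Gamma(shape = 4+39 = 43, rate = 1.1+8 = 9.1).
Posterior mean = shape/rate = 43/9.1 = 4.725.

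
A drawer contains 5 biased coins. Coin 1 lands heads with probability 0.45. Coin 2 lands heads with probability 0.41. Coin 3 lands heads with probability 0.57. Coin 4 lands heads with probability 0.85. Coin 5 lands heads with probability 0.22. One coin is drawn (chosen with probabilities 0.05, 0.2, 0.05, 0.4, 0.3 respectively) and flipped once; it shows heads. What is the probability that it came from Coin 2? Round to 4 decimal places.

P(heads|C1) = 0.45; P(heads|C2) = 0.41; P(heads|C3) = 0.57; P(heads|C4) = 0.85; P(heads|C5) = 0.22.
Prior × likelihood for each source: 0.05·0.45=0.02250, 0.2·0.41=0.08200, 0.05·0.57=0.02850, 0.4·0.85=0.3400, 0.3·0.22=0.06600. Summing gives P(heads) = 0.53900.
P(Coin 2 | heads) = 0.08200 / 0.53900 = 0.1521.

Posterior probability ≈ 0.1521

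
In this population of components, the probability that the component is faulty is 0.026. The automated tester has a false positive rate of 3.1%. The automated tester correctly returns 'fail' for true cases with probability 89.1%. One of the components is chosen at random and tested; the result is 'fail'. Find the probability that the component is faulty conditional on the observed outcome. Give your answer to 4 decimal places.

Write H for 'the component is faulty'. Prior odds H:¬H = 0.026/0.974 = 0.026694. For the 'fail' outcome, the likelihood ratio is 0.891/0.031 = 28.742.
Posterior odds = 0.026694 × 28.742 = 0.76724, so P(H|E) = 0.76724/(1+0.76724) = 0.4341.

P(H | E) ≈ 0.4341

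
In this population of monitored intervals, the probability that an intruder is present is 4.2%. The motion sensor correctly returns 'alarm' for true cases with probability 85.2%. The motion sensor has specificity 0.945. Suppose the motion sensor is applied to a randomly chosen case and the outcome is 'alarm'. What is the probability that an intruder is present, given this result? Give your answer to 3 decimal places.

P(H | E) ≈ 0.404

Write H for 'an intruder is present'. Prior odds H:¬H = 0.042/0.958 = 0.043841. For the 'alarm' outcome, the likelihood ratio is 0.852/0.055 = 15.491.
Posterior odds = 0.043841 × 15.491 = 0.67914, so P(H|E) = 0.67914/(1+0.67914) = 0.404.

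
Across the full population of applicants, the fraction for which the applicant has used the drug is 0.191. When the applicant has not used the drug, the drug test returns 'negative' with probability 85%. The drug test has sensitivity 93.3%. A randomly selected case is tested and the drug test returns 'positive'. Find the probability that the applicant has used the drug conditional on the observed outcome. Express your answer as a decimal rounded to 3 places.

Write H for 'the applicant has used the drug'. Prior odds H:¬H = 0.191/0.809 = 0.23609. For the 'positive' outcome, the likelihood ratio is 0.933/0.15 = 6.2200.
Posterior odds = 0.23609 × 6.2200 = 1.4685, so P(H|E) = 1.4685/(1+1.4685) = 0.595.

P(H | E) ≈ 0.595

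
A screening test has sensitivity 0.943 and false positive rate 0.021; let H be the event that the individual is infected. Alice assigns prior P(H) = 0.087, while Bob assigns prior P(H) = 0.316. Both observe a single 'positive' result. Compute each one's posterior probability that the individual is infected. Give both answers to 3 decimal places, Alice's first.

Alice: 0.811; Bob: 0.954

P('+'|H) = 0.943, P('+'|¬H) = 0.021.
Alice: numerator 0.943·0.087 = 0.082041; evidence = 0.082041+0.021·0.913 = 0.10121; posterior = 0.811.
Bob: numerator 0.943·0.316 = 0.29799; evidence = 0.29799+0.021·0.684 = 0.31235; posterior = 0.954.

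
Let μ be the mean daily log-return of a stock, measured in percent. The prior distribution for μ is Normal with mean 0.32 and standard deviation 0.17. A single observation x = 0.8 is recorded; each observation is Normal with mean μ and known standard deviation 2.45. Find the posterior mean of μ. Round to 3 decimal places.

With known σ, the Normal prior is conjugate. Weight on the data is w = (n/σ²)/(n/σ² + 1/τ₀²) = 0.166597/(0.166597+34.6021) = 0.0047916.
Posterior mean = w·x̄ + (1−w)·μ₀ = 0.0047916·0.8 + 0.99521·0.32 = 0.322.

Posterior mean ≈ 0.322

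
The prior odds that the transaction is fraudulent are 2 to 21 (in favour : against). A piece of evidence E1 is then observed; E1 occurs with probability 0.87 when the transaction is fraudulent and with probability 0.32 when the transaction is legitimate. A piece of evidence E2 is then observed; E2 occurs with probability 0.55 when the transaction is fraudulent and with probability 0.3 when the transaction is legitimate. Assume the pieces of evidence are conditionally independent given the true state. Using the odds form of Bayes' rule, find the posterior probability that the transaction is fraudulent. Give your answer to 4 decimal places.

Posterior probability ≈ 0.3219

Prior odds = 2/21 = 0.095238. In log-odds, ln(0.095238) = -2.3514.
Add log likelihood ratios: ln(2.7188) + ln(1.8333) = 1.6063.
Posterior log-odds = -0.74507, so posterior odds = exp(-0.74507) = 0.47470. Converting, P(H|E) = 0.47470/1.4747 = 0.3219.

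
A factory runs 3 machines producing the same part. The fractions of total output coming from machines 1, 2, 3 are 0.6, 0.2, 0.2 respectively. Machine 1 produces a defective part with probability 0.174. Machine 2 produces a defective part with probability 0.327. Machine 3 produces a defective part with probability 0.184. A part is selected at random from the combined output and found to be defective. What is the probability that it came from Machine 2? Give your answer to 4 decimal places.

P(defective|M1) = 0.174; P(defective|M2) = 0.327; P(defective|M3) = 0.184.
Prior × likelihood for each source: 0.6·0.174=0.1044, 0.2·0.327=0.06540, 0.2·0.184=0.03680. Summing gives P(defective) = 0.20660.
P(Machine 2 | defective) = 0.06540 / 0.20660 = 0.3166.

Posterior probability ≈ 0.3166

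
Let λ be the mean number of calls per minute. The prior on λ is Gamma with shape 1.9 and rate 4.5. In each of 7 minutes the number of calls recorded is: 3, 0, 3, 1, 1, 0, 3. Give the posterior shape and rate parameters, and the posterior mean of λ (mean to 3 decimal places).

Posterior: Gamma(shape=12.9, rate=11.5); mean ≈ 1.122

The Poisson likelihood adds the total count to the shape and the number of exposure periods to the rate. Here ∑xᵢ = 11 and n = 7, so shape 1.9→12.9 and rate 4.5→11.5.
E[λ | data] = 12.9/11.5 = 1.122.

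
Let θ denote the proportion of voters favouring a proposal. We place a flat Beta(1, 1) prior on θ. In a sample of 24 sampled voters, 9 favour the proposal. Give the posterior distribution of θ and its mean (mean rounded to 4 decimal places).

Posterior: Beta(10, 16); mean ≈ 0.3846

The binomial likelihood is conjugate to the Beta prior: with 9 successes and 15 failures, the posterior is Beta(1+9, 1+15) = Beta(10, 16).
E[θ | data] = 10/(10+16) = 0.3846.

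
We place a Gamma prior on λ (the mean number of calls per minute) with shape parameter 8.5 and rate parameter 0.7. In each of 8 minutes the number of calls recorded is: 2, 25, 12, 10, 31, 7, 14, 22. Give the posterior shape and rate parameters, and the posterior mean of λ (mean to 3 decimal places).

Posterior: Gamma(shape=131.5, rate=8.7); mean ≈ 15.115

The Poisson likelihood adds the total count to the shape and the number of exposure periods to the rate. Here ∑xᵢ = 123 and n = 8, so shape 8.5→131.5 and rate 0.7→8.7.
Posterior mean = shape/rate = 131.5/8.7 = 15.115.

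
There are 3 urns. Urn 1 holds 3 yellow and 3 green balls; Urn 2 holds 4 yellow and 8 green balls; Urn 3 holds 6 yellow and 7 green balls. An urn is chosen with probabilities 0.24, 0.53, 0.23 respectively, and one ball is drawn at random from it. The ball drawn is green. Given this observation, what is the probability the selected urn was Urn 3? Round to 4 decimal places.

Posterior probability ≈ 0.2074

P(green|Urn 1) = 0.5; P(green|Urn 2) = 0.6667; P(green|Urn 3) = 0.5385.
Prior × likelihood for each source: 0.24·0.5=0.1200, 0.53·0.6667=0.3533, 0.23·0.5385=0.1238. Summing gives P(green) = 0.59718.
P(Urn 3 | green) = 0.1238 / 0.59718 = 0.2074.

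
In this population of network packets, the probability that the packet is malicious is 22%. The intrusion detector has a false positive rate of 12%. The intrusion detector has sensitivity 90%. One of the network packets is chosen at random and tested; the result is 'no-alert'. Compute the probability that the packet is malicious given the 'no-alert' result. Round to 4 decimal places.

Write H for 'the packet is malicious'. Prior odds H:¬H = 0.22/0.78 = 0.28205. For the 'no-alert' outcome, the likelihood ratio is 0.1/0.88 = 0.11364.
Posterior odds = 0.28205 × 0.11364 = 0.032051, so P(H|E) = 0.032051/(1+0.032051) = 0.0311.

P(H | E) ≈ 0.0311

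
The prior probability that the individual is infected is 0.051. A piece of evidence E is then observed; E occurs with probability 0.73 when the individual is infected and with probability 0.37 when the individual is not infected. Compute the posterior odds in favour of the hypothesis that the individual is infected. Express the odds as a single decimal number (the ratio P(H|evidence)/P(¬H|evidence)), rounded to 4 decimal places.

Posterior odds ≈ 0.1060

Prior odds = 0.051/(1−0.051) = 0.053741. In log-odds, ln(0.053741) = -2.9236.
Add log likelihood ratio: ln(1.9730) = 0.67954.
Posterior log-odds = -2.2440, so posterior odds = exp(-2.2440) = 0.10603.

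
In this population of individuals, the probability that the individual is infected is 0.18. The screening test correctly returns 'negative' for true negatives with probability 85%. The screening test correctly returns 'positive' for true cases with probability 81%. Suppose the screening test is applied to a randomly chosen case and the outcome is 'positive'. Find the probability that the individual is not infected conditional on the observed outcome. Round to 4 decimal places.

P(¬H | E) ≈ 0.4576

Let H be the event that the individual is infected. P(H) = 0.18, so P(¬H) = 0.82. With E the 'positive' result, P(E|H) = 0.81 and P(E|¬H) = 0.15.
P(E) = 0.81·0.18 + 0.15·0.82 = 0.14580 + 0.12300 = 0.26880.
By Bayes' theorem, P(H|E) = 0.14580 / 0.26880 = 0.5424. Hence P(¬H|E) = 1 − 0.5424 = 0.4576.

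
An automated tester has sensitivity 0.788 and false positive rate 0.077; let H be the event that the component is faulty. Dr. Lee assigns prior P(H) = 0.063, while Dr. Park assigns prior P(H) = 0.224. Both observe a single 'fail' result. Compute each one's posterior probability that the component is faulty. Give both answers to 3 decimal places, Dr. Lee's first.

Dr. Lee: 0.408; Dr. Park: 0.747

P('+'|H) = 0.788, P('+'|¬H) = 0.077.
Dr. Lee: numerator 0.788·0.063 = 0.049644; evidence = 0.049644+0.077·0.937 = 0.12179; posterior = 0.408.
Dr. Park: numerator 0.788·0.224 = 0.17651; evidence = 0.17651+0.077·0.776 = 0.23626; posterior = 0.747.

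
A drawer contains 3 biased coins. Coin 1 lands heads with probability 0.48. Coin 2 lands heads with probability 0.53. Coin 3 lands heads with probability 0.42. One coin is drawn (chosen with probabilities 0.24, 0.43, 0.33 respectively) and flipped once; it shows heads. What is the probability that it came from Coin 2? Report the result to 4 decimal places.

Posterior probability ≈ 0.4731

Tabulate prior·likelihood by source: [1] prior 0.24, lik 0.48, product 0.1152; [2] prior 0.43, lik 0.53, product 0.2279; [3] prior 0.33, lik 0.42, product 0.1386.
Normalizing constant = 0.48170; the posterior for Coin 2 is its product over the sum, 0.2279/0.48170 = 0.4731.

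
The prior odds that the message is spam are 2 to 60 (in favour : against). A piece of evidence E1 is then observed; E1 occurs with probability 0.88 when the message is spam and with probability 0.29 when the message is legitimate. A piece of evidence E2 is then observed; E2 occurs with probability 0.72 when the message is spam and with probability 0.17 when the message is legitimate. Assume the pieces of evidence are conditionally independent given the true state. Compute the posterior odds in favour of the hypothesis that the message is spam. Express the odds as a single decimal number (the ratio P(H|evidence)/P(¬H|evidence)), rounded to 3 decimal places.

Posterior odds ≈ 0.428

Prior odds = 2/60 = 0.033333. In log-odds, ln(0.033333) = -3.4012.
Add log likelihood ratios: ln(3.0345) + ln(4.2353) = 2.5535.
Posterior log-odds = -0.84770, so posterior odds = exp(-0.84770) = 0.42840.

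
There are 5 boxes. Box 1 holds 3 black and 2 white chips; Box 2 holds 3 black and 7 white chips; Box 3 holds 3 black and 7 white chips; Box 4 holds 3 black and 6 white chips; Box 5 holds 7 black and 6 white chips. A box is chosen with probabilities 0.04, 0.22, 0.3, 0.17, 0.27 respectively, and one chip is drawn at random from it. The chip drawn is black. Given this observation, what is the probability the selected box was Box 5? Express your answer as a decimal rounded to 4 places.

Posterior probability ≈ 0.3805

Tabulate prior·likelihood by source: [1] prior 0.04, lik 0.6, product 0.02400; [2] prior 0.22, lik 0.3, product 0.06600; [3] prior 0.3, lik 0.3, product 0.09000; [4] prior 0.17, lik 0.3333, product 0.05667; [5] prior 0.27, lik 0.5385, product 0.1454.
Normalizing constant = 0.38205; the posterior for Box 5 is its product over the sum, 0.1454/0.38205 = 0.3805.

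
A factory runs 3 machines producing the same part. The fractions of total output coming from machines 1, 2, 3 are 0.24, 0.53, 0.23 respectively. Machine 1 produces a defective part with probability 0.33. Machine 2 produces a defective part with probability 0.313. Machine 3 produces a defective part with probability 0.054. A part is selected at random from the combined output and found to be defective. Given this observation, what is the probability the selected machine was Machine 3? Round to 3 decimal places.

P(defective|M1) = 0.33; P(defective|M2) = 0.313; P(defective|M3) = 0.054.
Prior × likelihood for each source: 0.24·0.33=0.07920, 0.53·0.313=0.1659, 0.23·0.054=0.01242. Summing gives P(defective) = 0.25751.
P(Machine 3 | defective) = 0.01242 / 0.25751 = 0.048.

Posterior probability ≈ 0.048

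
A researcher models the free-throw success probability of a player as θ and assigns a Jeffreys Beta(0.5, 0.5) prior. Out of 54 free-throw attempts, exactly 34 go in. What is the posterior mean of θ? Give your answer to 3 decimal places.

Posterior mean ≈ 0.627

The binomial likelihood is conjugate to the Beta prior: with 34 successes and 20 failures, the posterior is Beta(0.5+34, 0.5+20) = Beta(34.5, 20.5).
E[θ | data] = 34.5/(34.5+20.5) = 0.627.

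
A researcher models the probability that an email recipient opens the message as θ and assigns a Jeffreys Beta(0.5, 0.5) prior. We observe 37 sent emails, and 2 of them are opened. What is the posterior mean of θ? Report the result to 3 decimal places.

Observing 2 successes and 35 failures updates Beta(0.5, 0.5) by adding the success and failure counts to the two shape parameters: α = 0.5+2 = 2.5, β = 0.5+35 = 35.5.
Posterior mean = α/(α+β) = 2.5/38 = 0.066.

Posterior mean ≈ 0.066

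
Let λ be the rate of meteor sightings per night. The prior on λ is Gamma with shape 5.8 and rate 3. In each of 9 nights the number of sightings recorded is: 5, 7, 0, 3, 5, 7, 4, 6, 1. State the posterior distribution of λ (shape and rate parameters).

Posterior: Gamma(shape=43.8, rate=12)

The Poisson likelihood adds the total count to the shape and the number of exposure periods to the rate. Here ∑xᵢ = 38 and n = 9, so shape 5.8→43.8 and rate 3→12.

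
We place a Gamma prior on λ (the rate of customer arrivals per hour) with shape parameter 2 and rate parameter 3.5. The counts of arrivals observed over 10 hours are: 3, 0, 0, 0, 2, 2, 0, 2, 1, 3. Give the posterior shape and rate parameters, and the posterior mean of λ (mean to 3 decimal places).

The Poisson likelihood adds the total count to the shape and the number of exposure periods to the rate. Here ∑xᵢ = 13 and n = 10, so shape 2→15 and rate 3.5→13.5.
E[λ | data] = 15/13.5 = 1.111.

Posterior: Gamma(shape=15, rate=13.5); mean ≈ 1.111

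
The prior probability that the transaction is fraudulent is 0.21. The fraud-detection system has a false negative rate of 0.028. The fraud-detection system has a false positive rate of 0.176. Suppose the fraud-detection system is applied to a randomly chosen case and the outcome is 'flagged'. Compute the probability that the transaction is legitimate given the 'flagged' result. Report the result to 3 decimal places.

Write H for 'the transaction is fraudulent'. Prior odds H:¬H = 0.21/0.79 = 0.26582. For the 'flagged' outcome, the likelihood ratio is 0.972/0.176 = 5.5227.
Posterior odds = 0.26582 × 5.5227 = 1.4681, so P(H|E) = 1.4681/(1+1.4681) = 0.595. Then P(¬H|E) = 1 − 0.595 = 0.405.

P(¬H | E) ≈ 0.405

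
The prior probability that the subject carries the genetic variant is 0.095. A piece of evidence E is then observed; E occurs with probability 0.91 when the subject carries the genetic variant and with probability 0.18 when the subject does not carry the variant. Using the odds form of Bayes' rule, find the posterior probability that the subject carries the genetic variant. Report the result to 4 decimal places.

Prior odds = 0.095/(1−0.095) = 0.10497.
Likelihood ratio for E = 0.91/0.18 = 5.0556.
Posterior odds = prior odds × LR = 0.53069.
Posterior probability = odds/(1+odds) = 0.53069/1.5307 = 0.3467.

Posterior probability ≈ 0.3467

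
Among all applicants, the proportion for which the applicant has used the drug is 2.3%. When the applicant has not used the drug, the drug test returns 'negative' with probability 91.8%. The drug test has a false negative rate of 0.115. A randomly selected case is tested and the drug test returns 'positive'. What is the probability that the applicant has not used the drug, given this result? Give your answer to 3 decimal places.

P(¬H | E) ≈ 0.797

Let H be the event that the applicant has used the drug. P(H) = 0.023, so P(¬H) = 0.977. With E the 'positive' result, P(E|H) = 0.885 and P(E|¬H) = 0.082.
P(E) = 0.885·0.023 + 0.082·0.977 = 0.020355 + 0.080114 = 0.10047.
By Bayes' theorem, P(H|E) = 0.020355 / 0.10047 = 0.203. Hence P(¬H|E) = 1 − 0.203 = 0.797.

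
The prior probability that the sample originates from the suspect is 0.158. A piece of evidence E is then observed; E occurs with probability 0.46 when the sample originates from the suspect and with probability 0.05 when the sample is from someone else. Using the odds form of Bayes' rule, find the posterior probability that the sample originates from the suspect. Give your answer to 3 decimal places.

Prior odds = 0.158/(1−0.158) = 0.18765.
Likelihood ratio for E = 0.46/0.05 = 9.2000.
Posterior odds = prior odds × LR = 1.7264.
Posterior probability = odds/(1+odds) = 1.7264/2.7264 = 0.633.

Posterior probability ≈ 0.633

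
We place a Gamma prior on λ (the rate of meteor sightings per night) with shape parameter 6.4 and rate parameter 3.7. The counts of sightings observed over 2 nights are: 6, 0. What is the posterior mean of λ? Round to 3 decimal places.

Posterior mean ≈ 2.175

Total count ∑xᵢ = 6 over n = 2 nights.
Gamma is conjugate to the Poisson likelihood: posterior is Gamma(shape = 6.4+6 = 12.4, rate = 3.7+2 = 5.7).
Posterior mean = shape/rate = 12.4/5.7 = 2.175.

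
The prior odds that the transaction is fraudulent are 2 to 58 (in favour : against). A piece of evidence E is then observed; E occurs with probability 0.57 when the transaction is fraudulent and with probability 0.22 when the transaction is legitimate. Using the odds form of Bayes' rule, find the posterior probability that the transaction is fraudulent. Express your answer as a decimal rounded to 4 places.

Prior odds = 2/58 = 0.034483.
Likelihood ratio for E = 0.57/0.22 = 2.5909.
Posterior odds = prior odds × LR = 0.089342.
Posterior probability = odds/(1+odds) = 0.089342/1.0893 = 0.0820.

Posterior probability ≈ 0.0820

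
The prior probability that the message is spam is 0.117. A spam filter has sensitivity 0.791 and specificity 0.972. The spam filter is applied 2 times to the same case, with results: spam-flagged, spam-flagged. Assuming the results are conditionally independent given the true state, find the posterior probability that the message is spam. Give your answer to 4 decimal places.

Let H be the event that the message is spam; start with P(H) = 0.117. P('spam-flagged'|H) = 0.791, P('spam-flagged'|¬H) = 0.028.
Update on result 1 ('spam-flagged'): P(H) ← 0.791·0.1170 / (0.791·0.1170 + 0.028·0.8830) = 0.092547/0.11727 = 0.7892.
Update on result 2 ('spam-flagged'): P(H) ← 0.791·0.7892 / (0.791·0.7892 + 0.028·0.2108) = 0.62424/0.63014 = 0.9906.

Posterior P(H) ≈ 0.9906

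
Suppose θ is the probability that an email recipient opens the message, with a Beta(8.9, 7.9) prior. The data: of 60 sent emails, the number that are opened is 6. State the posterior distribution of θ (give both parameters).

Observing 6 successes and 54 failures updates Beta(8.9, 7.9) by adding the success and failure counts to the two shape parameters: α = 8.9+6 = 14.9, β = 7.9+54 = 61.9.

Posterior: Beta(14.9, 61.9)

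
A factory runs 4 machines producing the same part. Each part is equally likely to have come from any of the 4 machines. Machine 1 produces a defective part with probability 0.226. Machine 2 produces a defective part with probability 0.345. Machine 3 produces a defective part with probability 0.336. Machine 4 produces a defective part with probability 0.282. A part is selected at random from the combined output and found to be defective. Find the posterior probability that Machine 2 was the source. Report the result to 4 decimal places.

Tabulate prior·likelihood by source: [1] prior 0.25, lik 0.226, product 0.05650; [2] prior 0.25, lik 0.345, product 0.08625; [3] prior 0.25, lik 0.336, product 0.08400; [4] prior 0.25, lik 0.282, product 0.07050.
Normalizing constant = 0.29725; the posterior for Machine 2 is its product over the sum, 0.08625/0.29725 = 0.2902.

Posterior probability ≈ 0.2902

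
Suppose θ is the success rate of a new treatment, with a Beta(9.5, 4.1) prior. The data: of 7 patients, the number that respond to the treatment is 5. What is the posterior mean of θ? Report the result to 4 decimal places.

Observing 5 successes and 2 failures updates Beta(9.5, 4.1) by adding the success and failure counts to the two shape parameters: α = 9.5+5 = 14.5, β = 4.1+2 = 6.1.
Posterior mean = α/(α+β) = 14.5/20.6 = 0.7039.

Posterior mean ≈ 0.7039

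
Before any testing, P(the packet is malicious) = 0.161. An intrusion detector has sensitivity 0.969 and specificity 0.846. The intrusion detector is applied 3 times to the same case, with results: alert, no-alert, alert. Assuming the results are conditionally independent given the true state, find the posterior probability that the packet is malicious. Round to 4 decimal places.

Let H be the event that the packet is malicious; start with P(H) = 0.161. P('alert'|H) = 0.969, P('alert'|¬H) = 0.154.
Update on result 1 ('alert'): P(H) ← 0.969·0.1610 / (0.969·0.1610 + 0.154·0.8390) = 0.15601/0.28521 = 0.5470.
Update on result 2 ('no-alert'): P(H) ← 0.031·0.5470 / (0.031·0.5470 + 0.846·0.4530) = 0.016957/0.40021 = 0.0424.
Update on result 3 ('alert'): P(H) ← 0.969·0.0424 / (0.969·0.0424 + 0.154·0.9576) = 0.041056/0.18853 = 0.2178.

Posterior P(H) ≈ 0.2178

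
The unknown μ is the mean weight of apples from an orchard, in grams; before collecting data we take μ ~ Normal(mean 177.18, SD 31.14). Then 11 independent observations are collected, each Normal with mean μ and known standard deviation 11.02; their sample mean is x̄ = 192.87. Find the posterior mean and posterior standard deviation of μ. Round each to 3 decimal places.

Posterior mean ≈ 192.693; posterior SD ≈ 3.304

With known σ, the Normal prior is conjugate. Weight on the data is w = (n/σ²)/(n/σ² + 1/τ₀²) = 0.0905794/(0.0905794+0.00103125) = 0.98874.
Posterior mean = w·x̄ + (1−w)·μ₀ = 0.98874·192.87 + 0.011257·177.18 = 192.693. Posterior variance = 1/(0.0905794+0.00103125) = 10.9158, so SD = 3.304.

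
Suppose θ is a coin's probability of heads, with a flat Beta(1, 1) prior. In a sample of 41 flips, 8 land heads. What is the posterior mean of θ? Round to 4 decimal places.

Observing 8 successes and 33 failures updates Beta(1, 1) by adding the success and failure counts to the two shape parameters: α = 1+8 = 9, β = 1+33 = 34.
E[θ | data] = 9/(9+34) = 0.2093.

Posterior mean ≈ 0.2093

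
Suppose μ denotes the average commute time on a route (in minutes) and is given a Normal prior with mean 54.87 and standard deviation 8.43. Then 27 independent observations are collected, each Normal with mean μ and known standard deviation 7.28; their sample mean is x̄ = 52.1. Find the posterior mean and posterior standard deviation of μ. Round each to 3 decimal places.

With known σ, the Normal prior is conjugate. Weight on the data is w = (n/σ²)/(n/σ² + 1/τ₀²) = 0.509449/(0.509449+0.0140716) = 0.97312.
Posterior mean = w·x̄ + (1−w)·μ₀ = 0.97312·52.1 + 0.026879·54.87 = 52.174. Posterior variance = 1/(0.509449+0.0140716) = 1.91014, so SD = 1.382.

Posterior mean ≈ 52.174; posterior SD ≈ 1.382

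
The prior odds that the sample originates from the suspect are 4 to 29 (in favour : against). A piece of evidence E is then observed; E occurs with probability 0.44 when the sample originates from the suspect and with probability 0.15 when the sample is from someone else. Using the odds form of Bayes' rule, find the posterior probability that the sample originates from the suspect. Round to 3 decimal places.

Prior odds = 4/29 = 0.13793.
Likelihood ratio for E = 0.44/0.15 = 2.9333.
Posterior odds = prior odds × LR = 0.40460.
Posterior probability = odds/(1+odds) = 0.40460/1.4046 = 0.288.

Posterior probability ≈ 0.288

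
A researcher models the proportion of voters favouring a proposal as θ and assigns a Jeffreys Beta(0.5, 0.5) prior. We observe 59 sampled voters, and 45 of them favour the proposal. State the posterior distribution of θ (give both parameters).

The binomial likelihood is conjugate to the Beta prior: with 45 successes and 14 failures, the posterior is Beta(0.5+45, 0.5+14) = Beta(45.5, 14.5).

Posterior: Beta(45.5, 14.5)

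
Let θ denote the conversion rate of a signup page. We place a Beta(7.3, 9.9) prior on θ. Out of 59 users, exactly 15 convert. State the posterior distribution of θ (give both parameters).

Posterior: Beta(22.3, 53.9)

The binomial likelihood is conjugate to the Beta prior: with 15 successes and 44 failures, the posterior is Beta(7.3+15, 9.9+44) = Beta(22.3, 53.9).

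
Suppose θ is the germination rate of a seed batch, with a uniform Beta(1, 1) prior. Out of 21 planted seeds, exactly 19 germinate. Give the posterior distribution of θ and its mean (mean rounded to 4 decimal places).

Posterior: Beta(20, 3); mean ≈ 0.8696

The binomial likelihood is conjugate to the Beta prior: with 19 successes and 2 failures, the posterior is Beta(1+19, 1+2) = Beta(20, 3).
E[θ | data] = 20/(20+3) = 0.8696.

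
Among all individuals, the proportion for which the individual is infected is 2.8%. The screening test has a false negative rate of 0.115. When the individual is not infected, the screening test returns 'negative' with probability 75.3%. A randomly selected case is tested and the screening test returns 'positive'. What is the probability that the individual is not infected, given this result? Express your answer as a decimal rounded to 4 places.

P(¬H | E) ≈ 0.9064

Let H be the event that the individual is infected. P(H) = 0.028, so P(¬H) = 0.972. With E the 'positive' result, P(E|H) = 0.885 and P(E|¬H) = 0.247.
P(E) = 0.885·0.028 + 0.247·0.972 = 0.024780 + 0.24008 = 0.26486.
By Bayes' theorem, P(H|E) = 0.024780 / 0.26486 = 0.0936. Hence P(¬H|E) = 1 − 0.0936 = 0.9064.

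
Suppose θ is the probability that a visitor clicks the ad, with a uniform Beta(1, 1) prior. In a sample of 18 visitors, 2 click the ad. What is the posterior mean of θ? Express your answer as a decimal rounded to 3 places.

Posterior mean ≈ 0.150

The binomial likelihood is conjugate to the Beta prior: with 2 successes and 16 failures, the posterior is Beta(1+2, 1+16) = Beta(3, 17).
Posterior mean = α/(α+β) = 3/20 = 0.150.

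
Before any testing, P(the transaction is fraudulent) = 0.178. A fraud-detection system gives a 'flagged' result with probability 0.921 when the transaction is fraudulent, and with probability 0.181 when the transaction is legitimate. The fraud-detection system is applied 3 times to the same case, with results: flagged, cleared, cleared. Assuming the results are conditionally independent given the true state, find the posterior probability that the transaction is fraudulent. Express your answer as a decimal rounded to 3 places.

Posterior P(H) ≈ 0.010

With H the event that the transaction is fraudulent, the joint likelihood of the observed sequence is P(data|H) = 0.921·0.079·0.079 = 0.0057480 and P(data|¬H) = 0.181·0.819·0.819 = 0.12141.
Bayes: P(H|data) = 0.178·0.0057480 / (0.178·0.0057480 + 0.822·0.12141) = 0.0010231/0.10082 = 0.0101.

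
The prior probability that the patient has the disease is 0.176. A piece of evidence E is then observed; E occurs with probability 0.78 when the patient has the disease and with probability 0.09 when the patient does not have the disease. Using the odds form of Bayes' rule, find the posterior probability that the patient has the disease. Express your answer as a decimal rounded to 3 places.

Posterior probability ≈ 0.649

Prior odds = 0.176/(1−0.176) = 0.21359.
Likelihood ratio for E = 0.78/0.09 = 8.6667.
Posterior odds = prior odds × LR = 1.8511.
Posterior probability = odds/(1+odds) = 1.8511/2.8511 = 0.649.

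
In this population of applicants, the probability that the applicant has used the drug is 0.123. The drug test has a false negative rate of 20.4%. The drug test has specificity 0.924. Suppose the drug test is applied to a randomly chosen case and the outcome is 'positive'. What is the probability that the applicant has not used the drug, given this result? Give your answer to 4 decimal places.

Write H for 'the applicant has used the drug'. Prior odds H:¬H = 0.123/0.877 = 0.14025. For the 'positive' outcome, the likelihood ratio is 0.796/0.076 = 10.474.
Posterior odds = 0.14025 × 10.474 = 1.4689, so P(H|E) = 1.4689/(1+1.4689) = 0.5950. Then P(¬H|E) = 1 − 0.5950 = 0.4050.

P(¬H | E) ≈ 0.4050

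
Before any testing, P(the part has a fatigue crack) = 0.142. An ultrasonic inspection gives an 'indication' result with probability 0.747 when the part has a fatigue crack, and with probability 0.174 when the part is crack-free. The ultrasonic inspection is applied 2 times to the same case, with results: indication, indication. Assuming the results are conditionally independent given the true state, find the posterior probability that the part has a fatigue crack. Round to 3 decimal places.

With H the event that the part has a fatigue crack, the joint likelihood of the observed sequence is P(data|H) = 0.747·0.747 = 0.55801 and P(data|¬H) = 0.174·0.174 = 0.030276.
Bayes: P(H|data) = 0.142·0.55801 / (0.142·0.55801 + 0.858·0.030276) = 0.079237/0.10521 = 0.7531.

Posterior P(H) ≈ 0.753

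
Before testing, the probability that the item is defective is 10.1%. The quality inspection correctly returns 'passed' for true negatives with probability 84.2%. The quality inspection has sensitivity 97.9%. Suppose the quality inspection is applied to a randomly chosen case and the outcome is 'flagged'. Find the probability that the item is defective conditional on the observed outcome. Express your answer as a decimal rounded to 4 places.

P(H | E) ≈ 0.4104

Let H be the event that the item is defective. P(H) = 0.101, so P(¬H) = 0.899. With E the 'flagged' result, P(E|H) = 0.979 and P(E|¬H) = 0.158.
P(E) = 0.979·0.101 + 0.158·0.899 = 0.098879 + 0.14204 = 0.24092.
By Bayes' theorem, P(H|E) = 0.098879 / 0.24092 = 0.4104.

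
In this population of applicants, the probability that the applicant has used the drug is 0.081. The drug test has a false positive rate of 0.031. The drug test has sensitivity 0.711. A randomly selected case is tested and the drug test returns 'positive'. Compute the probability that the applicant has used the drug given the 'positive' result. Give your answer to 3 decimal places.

Write H for 'the applicant has used the drug'. Prior odds H:¬H = 0.081/0.919 = 0.088139. For the 'positive' outcome, the likelihood ratio is 0.711/0.031 = 22.935.
Posterior odds = 0.088139 × 22.935 = 2.0215, so P(H|E) = 2.0215/(1+2.0215) = 0.669.

P(H | E) ≈ 0.669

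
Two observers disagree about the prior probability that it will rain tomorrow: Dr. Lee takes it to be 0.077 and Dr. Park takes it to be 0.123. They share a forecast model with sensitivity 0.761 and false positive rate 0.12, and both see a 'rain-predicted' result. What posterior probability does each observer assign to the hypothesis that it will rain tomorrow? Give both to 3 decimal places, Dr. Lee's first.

Dr. Lee: 0.346; Dr. Park: 0.471

The likelihood ratio for a 'rain-predicted' result is 0.761/0.12 = 6.3417.
Dr. Lee: prior odds 0.077/0.923 = 0.083424; posterior odds 0.52904; posterior probability 0.346.
Dr. Park: prior odds 0.123/0.877 = 0.14025; posterior odds 0.88942; posterior probability 0.471.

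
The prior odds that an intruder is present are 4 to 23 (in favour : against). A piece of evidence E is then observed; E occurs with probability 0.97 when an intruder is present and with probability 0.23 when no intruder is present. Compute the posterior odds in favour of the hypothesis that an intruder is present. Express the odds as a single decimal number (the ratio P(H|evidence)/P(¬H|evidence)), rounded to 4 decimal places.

Posterior odds ≈ 0.7335

Prior odds = 4/23 = 0.17391.
Likelihood ratio for E = 0.97/0.23 = 4.2174.
Posterior odds = prior odds × LR = 0.73346.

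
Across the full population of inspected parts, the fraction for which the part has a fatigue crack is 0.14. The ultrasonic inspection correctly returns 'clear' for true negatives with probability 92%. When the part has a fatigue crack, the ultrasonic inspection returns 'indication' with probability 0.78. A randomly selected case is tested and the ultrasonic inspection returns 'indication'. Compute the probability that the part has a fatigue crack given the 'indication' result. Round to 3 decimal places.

P(H | E) ≈ 0.613

Let H be the event that the part has a fatigue crack. P(H) = 0.14, so P(¬H) = 0.86. With E the 'indication' result, P(E|H) = 0.78 and P(E|¬H) = 0.08.
P(E) = 0.78·0.14 + 0.08·0.86 = 0.10920 + 0.068800 = 0.17800.
By Bayes' theorem, P(H|E) = 0.10920 / 0.17800 = 0.613.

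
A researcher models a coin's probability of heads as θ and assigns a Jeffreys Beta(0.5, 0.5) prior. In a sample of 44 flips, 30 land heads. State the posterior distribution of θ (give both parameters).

The binomial likelihood is conjugate to the Beta prior: with 30 successes and 14 failures, the posterior is Beta(0.5+30, 0.5+14) = Beta(30.5, 14.5).

Posterior: Beta(30.5, 14.5)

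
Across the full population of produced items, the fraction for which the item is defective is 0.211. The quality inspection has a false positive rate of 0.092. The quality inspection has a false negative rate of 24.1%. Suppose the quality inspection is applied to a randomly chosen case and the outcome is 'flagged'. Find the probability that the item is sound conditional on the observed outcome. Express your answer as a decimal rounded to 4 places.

Let H be the event that the item is defective. P(H) = 0.211, so P(¬H) = 0.789. With E the 'flagged' result, P(E|H) = 0.759 and P(E|¬H) = 0.092.
P(E) = 0.759·0.211 + 0.092·0.789 = 0.16015 + 0.072588 = 0.23274.
By Bayes' theorem, P(H|E) = 0.16015 / 0.23274 = 0.6881. Hence P(¬H|E) = 1 − 0.6881 = 0.3119.

P(¬H | E) ≈ 0.3119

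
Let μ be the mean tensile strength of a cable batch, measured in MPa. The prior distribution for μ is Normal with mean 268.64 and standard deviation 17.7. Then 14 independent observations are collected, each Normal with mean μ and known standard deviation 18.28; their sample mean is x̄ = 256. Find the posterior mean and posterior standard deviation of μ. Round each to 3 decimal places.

Posterior mean ≈ 256.895; posterior SD ≈ 4.709

Prior precision 1/τ₀² = 1/17.7² = 0.00319193; data precision n/σ² = 14/18.28² = 0.0418963.
Posterior precision = 0.00319193 + 0.0418963 = 0.0450882, giving posterior SD = 1/√0.0450882 = 4.709.
Posterior mean = (0.00319193·268.64 + 0.0418963·256) / 0.0450882 = 256.895.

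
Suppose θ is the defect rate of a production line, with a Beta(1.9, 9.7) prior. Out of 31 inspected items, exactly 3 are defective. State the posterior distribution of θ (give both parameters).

Observing 3 successes and 28 failures updates Beta(1.9, 9.7) by adding the success and failure counts to the two shape parameters: α = 1.9+3 = 4.9, β = 9.7+28 = 37.7.

Posterior: Beta(4.9, 37.7)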